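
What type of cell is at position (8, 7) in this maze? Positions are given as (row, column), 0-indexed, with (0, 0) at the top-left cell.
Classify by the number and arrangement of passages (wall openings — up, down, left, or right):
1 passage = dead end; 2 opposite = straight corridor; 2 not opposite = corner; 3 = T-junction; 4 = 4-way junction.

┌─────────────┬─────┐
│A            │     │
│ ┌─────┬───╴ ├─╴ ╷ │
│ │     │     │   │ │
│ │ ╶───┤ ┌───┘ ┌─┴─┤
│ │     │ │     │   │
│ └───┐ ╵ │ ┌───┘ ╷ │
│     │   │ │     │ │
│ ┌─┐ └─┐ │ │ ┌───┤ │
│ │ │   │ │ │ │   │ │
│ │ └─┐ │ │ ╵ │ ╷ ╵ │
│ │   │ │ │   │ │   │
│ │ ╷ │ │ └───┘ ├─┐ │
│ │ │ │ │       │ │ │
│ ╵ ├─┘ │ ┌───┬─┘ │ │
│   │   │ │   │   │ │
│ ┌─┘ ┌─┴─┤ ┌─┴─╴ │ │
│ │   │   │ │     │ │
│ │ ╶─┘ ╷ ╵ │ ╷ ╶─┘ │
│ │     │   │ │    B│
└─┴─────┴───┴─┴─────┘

Checking cell at (8, 7):
Number of passages: 3
Cell type: T-junction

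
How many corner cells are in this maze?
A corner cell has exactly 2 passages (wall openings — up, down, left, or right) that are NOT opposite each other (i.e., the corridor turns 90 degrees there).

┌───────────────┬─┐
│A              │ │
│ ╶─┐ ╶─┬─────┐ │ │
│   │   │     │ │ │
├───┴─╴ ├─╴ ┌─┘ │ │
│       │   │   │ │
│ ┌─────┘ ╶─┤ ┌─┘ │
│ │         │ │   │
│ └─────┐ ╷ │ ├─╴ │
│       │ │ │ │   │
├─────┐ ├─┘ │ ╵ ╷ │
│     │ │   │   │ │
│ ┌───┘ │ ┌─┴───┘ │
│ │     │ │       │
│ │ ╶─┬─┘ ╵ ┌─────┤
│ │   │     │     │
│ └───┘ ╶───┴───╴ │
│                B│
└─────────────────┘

Counting corner cells (2 non-opposite passages):
Total corners: 30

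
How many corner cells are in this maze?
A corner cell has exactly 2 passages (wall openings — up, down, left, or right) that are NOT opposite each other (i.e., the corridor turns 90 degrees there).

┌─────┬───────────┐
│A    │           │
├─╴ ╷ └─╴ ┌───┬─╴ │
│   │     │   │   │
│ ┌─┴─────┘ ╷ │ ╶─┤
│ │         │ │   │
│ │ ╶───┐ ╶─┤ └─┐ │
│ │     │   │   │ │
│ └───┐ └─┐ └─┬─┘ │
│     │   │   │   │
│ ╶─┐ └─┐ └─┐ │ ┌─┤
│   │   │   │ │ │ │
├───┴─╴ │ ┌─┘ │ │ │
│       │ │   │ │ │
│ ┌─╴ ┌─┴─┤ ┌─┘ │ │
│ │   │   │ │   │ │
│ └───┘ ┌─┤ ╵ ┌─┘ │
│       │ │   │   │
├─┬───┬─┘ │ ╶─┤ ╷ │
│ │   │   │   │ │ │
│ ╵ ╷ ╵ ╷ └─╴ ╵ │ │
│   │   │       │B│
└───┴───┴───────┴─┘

Counting corner cells (2 non-opposite passages):
Total corners: 52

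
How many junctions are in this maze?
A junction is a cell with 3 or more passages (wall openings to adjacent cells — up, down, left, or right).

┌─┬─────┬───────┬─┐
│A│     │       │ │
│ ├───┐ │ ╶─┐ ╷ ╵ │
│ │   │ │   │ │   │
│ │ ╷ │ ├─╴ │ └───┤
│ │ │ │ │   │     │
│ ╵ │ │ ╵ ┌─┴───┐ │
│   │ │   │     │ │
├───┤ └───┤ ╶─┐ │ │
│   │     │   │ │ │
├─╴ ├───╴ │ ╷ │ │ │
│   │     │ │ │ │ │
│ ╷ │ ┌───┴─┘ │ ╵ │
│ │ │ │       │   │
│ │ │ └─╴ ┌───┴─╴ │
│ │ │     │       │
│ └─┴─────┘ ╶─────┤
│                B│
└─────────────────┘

Checking each cell for number of passages:

Junctions found (3+ passages):
  (0, 6): 3 passages
  (4, 5): 3 passages
  (5, 1): 3 passages
  (6, 4): 3 passages
  (6, 8): 3 passages
  (8, 5): 3 passages
Total junctions: 6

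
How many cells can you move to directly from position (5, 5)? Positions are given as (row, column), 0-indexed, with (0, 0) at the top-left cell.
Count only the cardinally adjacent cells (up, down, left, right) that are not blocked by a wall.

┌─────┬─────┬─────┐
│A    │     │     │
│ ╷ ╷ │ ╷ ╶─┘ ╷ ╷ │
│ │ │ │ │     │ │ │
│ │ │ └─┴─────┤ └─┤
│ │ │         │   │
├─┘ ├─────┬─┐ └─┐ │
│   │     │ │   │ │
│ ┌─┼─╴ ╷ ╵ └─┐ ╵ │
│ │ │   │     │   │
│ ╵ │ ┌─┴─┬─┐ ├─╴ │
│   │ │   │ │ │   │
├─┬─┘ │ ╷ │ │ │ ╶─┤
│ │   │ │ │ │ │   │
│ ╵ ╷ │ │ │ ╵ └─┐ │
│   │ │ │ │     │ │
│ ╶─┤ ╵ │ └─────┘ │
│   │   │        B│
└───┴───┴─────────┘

Checking passable neighbors of (5, 5):
Neighbors: (6, 5)
Count: 1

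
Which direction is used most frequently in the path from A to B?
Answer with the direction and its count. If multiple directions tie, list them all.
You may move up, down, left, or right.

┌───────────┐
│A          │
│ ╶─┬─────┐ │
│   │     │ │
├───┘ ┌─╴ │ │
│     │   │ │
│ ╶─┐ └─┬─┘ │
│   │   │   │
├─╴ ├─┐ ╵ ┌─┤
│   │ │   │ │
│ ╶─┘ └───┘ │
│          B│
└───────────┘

Directions: right, right, right, right, right, down, down, down, left, down, left, up, left, up, left, left, down, right, down, left, down, right, right, right, right, right
Counts: {'right': 11, 'down': 7, 'left': 6, 'up': 2}
Most common: right (11 times)

Solution:

┌───────────┐
│A → → → → ↓│
│ ╶─┬─────┐ │
│   │     │↓│
├───┘ ┌─╴ │ │
│↓ ← ↰│   │↓│
│ ╶─┐ └─┬─┘ │
│↳ ↓│↑ ↰│↓ ↲│
├─╴ ├─┐ ╵ ┌─┤
│↓ ↲│ │↑ ↲│ │
│ ╶─┘ └───┘ │
│↳ → → → → B│
└───────────┘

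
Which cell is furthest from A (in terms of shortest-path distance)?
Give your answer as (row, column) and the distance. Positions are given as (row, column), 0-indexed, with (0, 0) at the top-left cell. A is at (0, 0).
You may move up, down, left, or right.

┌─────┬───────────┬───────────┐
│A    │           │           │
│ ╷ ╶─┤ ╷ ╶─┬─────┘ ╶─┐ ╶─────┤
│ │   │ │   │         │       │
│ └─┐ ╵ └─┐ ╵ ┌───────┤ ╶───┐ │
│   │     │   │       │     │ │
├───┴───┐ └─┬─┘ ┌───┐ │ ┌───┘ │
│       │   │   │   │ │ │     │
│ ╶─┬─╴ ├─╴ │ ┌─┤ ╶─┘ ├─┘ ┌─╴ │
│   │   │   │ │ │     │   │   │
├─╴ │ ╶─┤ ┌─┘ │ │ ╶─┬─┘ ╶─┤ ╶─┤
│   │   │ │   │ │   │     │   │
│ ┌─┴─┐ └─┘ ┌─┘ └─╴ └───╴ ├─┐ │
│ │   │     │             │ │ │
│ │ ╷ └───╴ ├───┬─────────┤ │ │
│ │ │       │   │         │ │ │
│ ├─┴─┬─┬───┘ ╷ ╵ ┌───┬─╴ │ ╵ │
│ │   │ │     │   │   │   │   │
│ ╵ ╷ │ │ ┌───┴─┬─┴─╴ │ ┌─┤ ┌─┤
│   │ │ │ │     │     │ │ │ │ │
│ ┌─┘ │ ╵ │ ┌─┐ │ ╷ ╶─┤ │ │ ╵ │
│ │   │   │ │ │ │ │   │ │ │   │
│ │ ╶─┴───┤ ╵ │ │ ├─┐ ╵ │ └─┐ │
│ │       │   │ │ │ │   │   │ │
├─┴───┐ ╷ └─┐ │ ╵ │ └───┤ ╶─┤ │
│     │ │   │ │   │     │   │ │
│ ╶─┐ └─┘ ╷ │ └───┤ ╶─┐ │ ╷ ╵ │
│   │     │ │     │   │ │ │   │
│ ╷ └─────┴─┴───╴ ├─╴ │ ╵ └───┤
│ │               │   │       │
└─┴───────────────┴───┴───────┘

Computing BFS distances from A to all cells:
Furthest cell: (8, 3)
Distance: 139 steps

Path from A to the furthest cell:

┌─────┬───────────┬───────────┐
│A ↓  │↱ ↓        │↱ → ↓      │
│ ╷ ╶─┤ ╷ ╶─┬─────┘ ╶─┐ ╶─────┤
│ │↳ ↓│↑│↳ ↓│↱ → → ↑  │↳ → → ↓│
│ └─┐ ╵ └─┐ ╵ ┌───────┤ ╶───┐ │
│   │↳ ↑  │↳ ↑│↓ ← ← ↰│     │↓│
├───┴───┐ └─┬─┘ ┌───┐ │ ┌───┘ │
│↓ ← ← ↰│   │↓ ↲│   │↑│ │↓ ← ↲│
│ ╶─┬─╴ ├─╴ │ ┌─┤ ╶─┘ ├─┘ ┌─╴ │
│↳ ↓│↱ ↑│   │↓│ │↱ → ↑│↓ ↲│   │
├─╴ │ ╶─┤ ┌─┘ │ │ ╶─┬─┘ ╶─┤ ╶─┤
│↓ ↲│↑ ↰│ │↓ ↲│ │↑ ↰│  ↳ ↓│   │
│ ┌─┴─┐ └─┘ ┌─┘ └─╴ └───╴ ├─┐ │
│↓│   │↑ ← ↲│      ↑ ← ← ↲│ │ │
│ │ ╷ └───╴ ├───┬─────────┤ │ │
│↓│ │       │↓ ↰│↓ ← ← ← ↰│ │ │
│ ├─┴─┬─┬───┘ ╷ ╵ ┌───┬─╴ │ ╵ │
│↓│↱ ↓│B│↓ ← ↲│↑ ↲│   │↱ ↑│   │
│ ╵ ╷ │ │ ┌───┴─┬─┴─╴ │ ┌─┤ ┌─┤
│↳ ↑│↓│↑│↓│↱ → ↓│↱ ↓  │↑│ │ │ │
│ ┌─┘ │ ╵ │ ┌─┐ │ ╷ ╶─┤ │ │ ╵ │
│ │↓ ↲│↑ ↲│↑│ │↓│↑│↳ ↓│↑│ │   │
│ │ ╶─┴───┤ ╵ │ │ ├─┐ ╵ │ └─┐ │
│ │↳ → → ↓│↑ ↰│↓│↑│ │↳ ↑│   │ │
├─┴───┐ ╷ └─┐ │ ╵ │ └───┤ ╶─┤ │
│↓ ← ↰│ │↓  │↑│↳ ↑│     │   │ │
│ ╶─┐ └─┘ ╷ │ └───┤ ╶─┐ │ ╷ ╵ │
│↳ ↓│↑ ← ↲│ │↑ ← ↰│   │ │ │   │
│ ╷ └─────┴─┴───╴ ├─╴ │ ╵ └───┤
│ │↳ → → → → → → ↑│   │       │
└─┴───────────────┴───┴───────┘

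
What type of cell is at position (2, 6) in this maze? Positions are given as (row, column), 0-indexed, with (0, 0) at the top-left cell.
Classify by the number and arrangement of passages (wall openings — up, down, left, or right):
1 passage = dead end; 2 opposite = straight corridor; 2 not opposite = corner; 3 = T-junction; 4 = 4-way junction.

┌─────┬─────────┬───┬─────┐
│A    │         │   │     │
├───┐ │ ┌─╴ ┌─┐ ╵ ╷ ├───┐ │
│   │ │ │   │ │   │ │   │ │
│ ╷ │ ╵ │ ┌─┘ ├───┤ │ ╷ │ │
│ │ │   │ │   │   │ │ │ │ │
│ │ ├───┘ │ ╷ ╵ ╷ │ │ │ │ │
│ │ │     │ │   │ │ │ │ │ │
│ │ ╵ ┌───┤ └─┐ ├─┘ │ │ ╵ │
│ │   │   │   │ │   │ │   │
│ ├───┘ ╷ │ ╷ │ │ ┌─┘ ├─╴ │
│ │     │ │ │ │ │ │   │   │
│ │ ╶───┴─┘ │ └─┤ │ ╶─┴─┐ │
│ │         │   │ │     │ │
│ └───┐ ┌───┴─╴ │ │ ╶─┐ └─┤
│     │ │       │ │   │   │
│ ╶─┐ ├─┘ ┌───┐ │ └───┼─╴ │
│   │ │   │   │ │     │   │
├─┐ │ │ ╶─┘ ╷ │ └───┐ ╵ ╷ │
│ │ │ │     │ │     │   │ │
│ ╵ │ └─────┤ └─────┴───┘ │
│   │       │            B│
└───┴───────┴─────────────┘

Checking cell at (2, 6):
Number of passages: 3
Cell type: T-junction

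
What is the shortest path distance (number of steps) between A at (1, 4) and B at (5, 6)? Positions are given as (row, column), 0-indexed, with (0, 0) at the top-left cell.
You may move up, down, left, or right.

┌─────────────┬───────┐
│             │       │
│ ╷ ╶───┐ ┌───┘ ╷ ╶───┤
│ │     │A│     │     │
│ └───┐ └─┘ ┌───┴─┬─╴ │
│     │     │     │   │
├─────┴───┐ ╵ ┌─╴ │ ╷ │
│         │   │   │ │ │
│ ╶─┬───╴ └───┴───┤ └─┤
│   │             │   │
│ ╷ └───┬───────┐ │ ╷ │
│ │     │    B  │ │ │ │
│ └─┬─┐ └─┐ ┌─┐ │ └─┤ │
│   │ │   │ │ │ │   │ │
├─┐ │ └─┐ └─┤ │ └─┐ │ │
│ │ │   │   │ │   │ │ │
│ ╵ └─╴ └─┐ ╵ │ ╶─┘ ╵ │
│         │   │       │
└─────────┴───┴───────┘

Finding path from (1, 4) to (5, 6):
Path: (1,4) → (0,4) → (0,3) → (0,2) → (0,1) → (1,1) → (1,2) → (1,3) → (2,3) → (2,4) → (2,5) → (1,5) → (1,6) → (1,7) → (0,7) → (0,8) → (1,8) → (1,9) → (1,10) → (2,10) → (2,9) → (3,9) → (4,9) → (4,10) → (5,10) → (6,10) → (7,10) → (8,10) → (8,9) → (8,8) → (8,7) → (7,7) → (6,7) → (5,7) → (5,6)
Distance: 34 steps

Solution:

┌─────────────┬───────┐
│  ↓ ← ← ↰    │↱ ↓    │
│ ╷ ╶───┐ ┌───┘ ╷ ╶───┤
│ │↳ → ↓│A│↱ → ↑│↳ → ↓│
│ └───┐ └─┘ ┌───┴─┬─╴ │
│     │↳ → ↑│     │↓ ↲│
├─────┴───┐ ╵ ┌─╴ │ ╷ │
│         │   │   │↓│ │
│ ╶─┬───╴ └───┴───┤ └─┤
│   │             │↳ ↓│
│ ╷ └───┬───────┐ │ ╷ │
│ │     │    B ↰│ │ │↓│
│ └─┬─┐ └─┐ ┌─┐ │ └─┤ │
│   │ │   │ │ │↑│   │↓│
├─┐ │ └─┐ └─┤ │ └─┐ │ │
│ │ │   │   │ │↑  │ │↓│
│ ╵ └─╴ └─┐ ╵ │ ╶─┘ ╵ │
│         │   │↑ ← ← ↲│
└─────────┴───┴───────┘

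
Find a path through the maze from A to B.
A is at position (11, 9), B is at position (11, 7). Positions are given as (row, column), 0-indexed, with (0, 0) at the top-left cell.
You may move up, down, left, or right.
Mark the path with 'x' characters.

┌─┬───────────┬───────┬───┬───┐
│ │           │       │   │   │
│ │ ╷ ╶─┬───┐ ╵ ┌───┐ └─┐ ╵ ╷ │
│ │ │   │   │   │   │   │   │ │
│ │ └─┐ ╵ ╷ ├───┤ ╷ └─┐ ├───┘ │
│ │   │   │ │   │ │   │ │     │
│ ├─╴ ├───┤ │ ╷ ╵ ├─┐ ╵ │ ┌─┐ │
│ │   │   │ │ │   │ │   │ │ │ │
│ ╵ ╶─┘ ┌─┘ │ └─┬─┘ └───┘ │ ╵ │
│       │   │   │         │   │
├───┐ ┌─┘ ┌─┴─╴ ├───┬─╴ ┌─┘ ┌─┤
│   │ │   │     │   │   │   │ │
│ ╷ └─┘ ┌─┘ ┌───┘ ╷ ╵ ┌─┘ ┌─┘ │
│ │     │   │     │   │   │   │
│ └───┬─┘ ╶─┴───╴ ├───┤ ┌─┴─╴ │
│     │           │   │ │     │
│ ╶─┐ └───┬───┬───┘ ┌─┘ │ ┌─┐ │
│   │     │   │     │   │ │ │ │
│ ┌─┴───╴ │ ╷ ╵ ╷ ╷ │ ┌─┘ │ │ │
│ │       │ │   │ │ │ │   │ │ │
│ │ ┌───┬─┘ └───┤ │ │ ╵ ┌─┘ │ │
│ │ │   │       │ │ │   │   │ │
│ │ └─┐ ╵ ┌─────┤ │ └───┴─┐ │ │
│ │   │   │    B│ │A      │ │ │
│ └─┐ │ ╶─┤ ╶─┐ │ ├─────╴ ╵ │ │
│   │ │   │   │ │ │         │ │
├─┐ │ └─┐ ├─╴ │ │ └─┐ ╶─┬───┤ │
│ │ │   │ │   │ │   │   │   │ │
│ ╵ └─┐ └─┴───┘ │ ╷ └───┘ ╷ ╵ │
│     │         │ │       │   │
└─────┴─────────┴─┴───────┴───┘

Finding the shortest path from (11, 9) to (11, 7):
Path length: 136 steps
Directions: up → up → up → left → down → down → down → down → down → right → down → right → right → right → up → right → down → right → up → up → up → up → up → up → up → left → left → down → down → left → down → left → up → up → right → up → up → right → up → right → up → right → up → up → left → left → down → down → left → down → left → down → left → up → left → down → down → left → left → left → left → up → right → up → right → right → up → left → up → up → right → down → right → up → up → right → down → right → down → right → up → up → left → up → left → left → left → down → left → up → left → left → left → left → down → right → down → right → up → right → down → down → down → left → down → left → down → left → left → up → left → down → down → right → right → down → right → right → down → left → left → left → down → down → right → down → down → right → down → right → right → right → right → up → up → up

Solution:

┌─┬───────────┬───────┬───┬───┐
│ │  x x x x x│x x x x│   │   │
│ │ ╷ ╶─┬───┐ ╵ ┌───┐ └─┐ ╵ ╷ │
│ │ │x x│x x│x x│x x│x x│   │ │
│ │ └─┐ ╵ ╷ ├───┤ ╷ └─┐ ├───┘ │
│ │   │x x│x│x x│x│x x│x│x x x│
│ ├─╴ ├───┤ │ ╷ ╵ ├─┐ ╵ │ ┌─┐ │
│ │   │   │x│x│x x│ │x x│x│ │x│
│ ╵ ╶─┘ ┌─┘ │ └─┬─┘ └───┘ │ ╵ │
│       │x x│x x│      x x│x x│
├───┐ ┌─┘ ┌─┴─╴ ├───┬─╴ ┌─┘ ┌─┤
│x x│ │x x│x x x│x x│x x│x x│ │
│ ╷ └─┘ ┌─┘ ┌───┘ ╷ ╵ ┌─┘ ┌─┘ │
│x│x x x│x x│    x│x x│x x│   │
│ └───┬─┘ ╶─┴───╴ ├───┤ ┌─┴─╴ │
│x x x│  x x x x x│   │x│x x x│
│ ╶─┐ └───┬───┬───┘ ┌─┘ │ ┌─┐ │
│   │x x x│   │  x x│x x│x│ │x│
│ ┌─┴───╴ │ ╷ ╵ ╷ ╷ │ ┌─┘ │ │ │
│ │x x x x│ │   │x│x│x│x x│ │x│
│ │ ┌───┬─┘ └───┤ │ │ ╵ ┌─┘ │ │
│ │x│   │       │x│x│x x│   │x│
│ │ └─┐ ╵ ┌─────┤ │ └───┴─┐ │ │
│ │x x│   │    B│x│A      │ │x│
│ └─┐ │ ╶─┤ ╶─┐ │ ├─────╴ ╵ │ │
│   │x│   │   │x│x│         │x│
├─┐ │ └─┐ ├─╴ │ │ └─┐ ╶─┬───┤ │
│ │ │x x│ │   │x│x x│   │x x│x│
│ ╵ └─┐ └─┴───┘ │ ╷ └───┘ ╷ ╵ │
│     │x x x x x│ │x x x x│x x│
└─────┴─────────┴─┴───────┴───┘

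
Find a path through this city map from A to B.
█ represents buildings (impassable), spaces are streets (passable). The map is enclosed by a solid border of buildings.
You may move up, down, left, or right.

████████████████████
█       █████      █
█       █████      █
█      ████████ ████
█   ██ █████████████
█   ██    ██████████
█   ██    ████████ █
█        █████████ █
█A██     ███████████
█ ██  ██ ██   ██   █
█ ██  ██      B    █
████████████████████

Finding the shortest path from A to B:
Movement: cardinal only
Path length: 17 steps
Directions: up → right → right → right → down → right → right → right → right → down → down → right → right → right → right → right → right

Solution:

████████████████████
█       █████      █
█       █████      █
█      ████████ ████
█   ██ █████████████
█   ██    ██████████
█   ██    ████████ █
█↱→→↓    █████████ █
█A██↳→→→↓███████████
█ ██  ██↓██   ██   █
█ ██  ██↳→→→→→B    █
████████████████████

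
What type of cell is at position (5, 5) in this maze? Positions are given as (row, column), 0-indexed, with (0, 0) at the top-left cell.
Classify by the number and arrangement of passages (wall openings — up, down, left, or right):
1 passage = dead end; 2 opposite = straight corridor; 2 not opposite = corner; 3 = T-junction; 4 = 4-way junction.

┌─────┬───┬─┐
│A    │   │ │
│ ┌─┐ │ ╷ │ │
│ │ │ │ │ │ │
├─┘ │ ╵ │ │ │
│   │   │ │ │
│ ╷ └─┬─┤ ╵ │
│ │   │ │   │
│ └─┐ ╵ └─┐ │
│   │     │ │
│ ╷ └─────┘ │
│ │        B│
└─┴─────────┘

Checking cell at (5, 5):
Number of passages: 2
Cell type: corner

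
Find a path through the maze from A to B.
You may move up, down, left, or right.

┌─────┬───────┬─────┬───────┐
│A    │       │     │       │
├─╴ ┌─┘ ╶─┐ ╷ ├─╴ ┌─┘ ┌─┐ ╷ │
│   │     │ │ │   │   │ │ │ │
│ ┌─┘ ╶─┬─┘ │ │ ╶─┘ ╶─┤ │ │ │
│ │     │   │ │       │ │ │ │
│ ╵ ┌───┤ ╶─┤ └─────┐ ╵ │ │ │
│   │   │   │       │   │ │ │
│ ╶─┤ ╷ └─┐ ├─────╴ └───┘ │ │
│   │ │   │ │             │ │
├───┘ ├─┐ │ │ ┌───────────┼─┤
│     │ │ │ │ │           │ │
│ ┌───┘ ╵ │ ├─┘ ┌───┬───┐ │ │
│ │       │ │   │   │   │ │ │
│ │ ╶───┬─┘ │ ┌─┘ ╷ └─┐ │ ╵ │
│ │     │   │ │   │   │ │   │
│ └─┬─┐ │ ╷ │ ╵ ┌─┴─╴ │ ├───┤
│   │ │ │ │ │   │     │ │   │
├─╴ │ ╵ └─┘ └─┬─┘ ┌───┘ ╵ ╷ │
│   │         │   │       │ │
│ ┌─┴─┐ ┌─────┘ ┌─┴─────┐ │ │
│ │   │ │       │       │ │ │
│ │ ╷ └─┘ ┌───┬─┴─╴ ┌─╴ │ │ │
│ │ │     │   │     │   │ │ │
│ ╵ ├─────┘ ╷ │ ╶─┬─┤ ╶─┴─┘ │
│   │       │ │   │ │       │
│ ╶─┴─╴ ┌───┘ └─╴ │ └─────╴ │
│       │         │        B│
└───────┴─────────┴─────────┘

Finding the shortest path through the maze:
Path length: 80 steps
Directions: right → down → left → down → down → right → up → right → up → right → up → right → right → down → down → left → down → right → down → down → down → down → down → down → left → left → up → up → left → left → up → right → right → right → up → up → left → up → left → down → down → left → left → down → down → down → right → down → left → down → down → down → down → right → right → right → up → right → right → up → right → down → down → right → right → up → left → up → right → right → up → right → right → down → left → down → right → right → right → down

Solution:

┌─────┬───────┬─────┬───────┐
│A ↓  │↱ → ↓  │     │       │
├─╴ ┌─┘ ╶─┐ ╷ ├─╴ ┌─┘ ┌─┐ ╷ │
│↓ ↲│↱ ↑  │↓│ │   │   │ │ │ │
│ ┌─┘ ╶─┬─┘ │ │ ╶─┘ ╶─┤ │ │ │
│↓│↱ ↑  │↓ ↲│ │       │ │ │ │
│ ╵ ┌───┤ ╶─┤ └─────┐ ╵ │ │ │
│↳ ↑│↓ ↰│↳ ↓│       │   │ │ │
│ ╶─┤ ╷ └─┐ ├─────╴ └───┘ │ │
│   │↓│↑ ↰│↓│             │ │
├───┘ ├─┐ │ │ ┌───────────┼─┤
│↓ ← ↲│ │↑│↓│ │           │ │
│ ┌───┘ ╵ │ ├─┘ ┌───┬───┐ │ │
│↓│↱ → → ↑│↓│   │   │   │ │ │
│ │ ╶───┬─┘ │ ┌─┘ ╷ └─┐ │ ╵ │
│↓│↑ ← ↰│  ↓│ │   │   │ │   │
│ └─┬─┐ │ ╷ │ ╵ ┌─┴─╴ │ ├───┤
│↳ ↓│ │↑│ │↓│   │     │ │   │
├─╴ │ ╵ └─┘ └─┬─┘ ┌───┘ ╵ ╷ │
│↓ ↲│  ↑ ← ↲  │   │       │ │
│ ┌─┴─┐ ┌─────┘ ┌─┴─────┐ │ │
│↓│   │ │       │  ↱ → ↓│ │ │
│ │ ╷ └─┘ ┌───┬─┴─╴ ┌─╴ │ │ │
│↓│ │     │↱ ↓│↱ → ↑│↓ ↲│ │ │
│ ╵ ├─────┘ ╷ │ ╶─┬─┤ ╶─┴─┘ │
│↓  │  ↱ → ↑│↓│↑ ↰│ │↳ → → ↓│
│ ╶─┴─╴ ┌───┘ └─╴ │ └─────╴ │
│↳ → → ↑│    ↳ → ↑│        B│
└───────┴─────────┴─────────┘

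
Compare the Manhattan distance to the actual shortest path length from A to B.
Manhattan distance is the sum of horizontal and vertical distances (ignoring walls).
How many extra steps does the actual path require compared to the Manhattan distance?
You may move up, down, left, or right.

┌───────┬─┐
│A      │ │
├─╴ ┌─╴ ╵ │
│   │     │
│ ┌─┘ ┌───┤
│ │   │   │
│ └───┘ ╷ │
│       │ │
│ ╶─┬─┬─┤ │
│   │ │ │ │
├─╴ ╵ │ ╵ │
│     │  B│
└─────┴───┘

Manhattan distance: |5 - 0| + |4 - 0| = 9
Actual path length: 13
Extra steps: 13 - 9 = 4

Solution:

┌───────┬─┐
│A ↓    │ │
├─╴ ┌─╴ ╵ │
│↓ ↲│     │
│ ┌─┘ ┌───┤
│↓│   │↱ ↓│
│ └───┘ ╷ │
│↳ → → ↑│↓│
│ ╶─┬─┬─┤ │
│   │ │ │↓│
├─╴ ╵ │ ╵ │
│     │  B│
└─────┴───┘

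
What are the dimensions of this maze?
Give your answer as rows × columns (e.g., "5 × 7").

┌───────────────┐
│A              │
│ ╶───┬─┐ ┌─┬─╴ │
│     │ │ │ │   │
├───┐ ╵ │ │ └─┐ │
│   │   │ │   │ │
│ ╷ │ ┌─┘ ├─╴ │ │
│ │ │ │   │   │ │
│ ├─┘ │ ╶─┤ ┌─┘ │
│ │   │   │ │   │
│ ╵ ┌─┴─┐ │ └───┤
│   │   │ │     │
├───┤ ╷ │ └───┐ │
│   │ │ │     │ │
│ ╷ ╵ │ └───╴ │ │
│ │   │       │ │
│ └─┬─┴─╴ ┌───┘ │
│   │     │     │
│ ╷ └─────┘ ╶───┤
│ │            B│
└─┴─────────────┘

Counting the maze dimensions:
Rows (vertical): 10
Columns (horizontal): 8
Dimensions: 10 × 8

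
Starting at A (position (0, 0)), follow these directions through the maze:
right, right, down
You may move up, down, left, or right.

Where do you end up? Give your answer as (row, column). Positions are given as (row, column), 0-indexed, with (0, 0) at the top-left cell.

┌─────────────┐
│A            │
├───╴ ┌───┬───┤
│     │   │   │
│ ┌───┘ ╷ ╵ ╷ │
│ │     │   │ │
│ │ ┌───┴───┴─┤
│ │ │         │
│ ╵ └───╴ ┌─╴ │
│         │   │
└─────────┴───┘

Following directions step by step:
Start: (0, 0)
  right: (0, 0) → (0, 1)
  right: (0, 1) → (0, 2)
  down: (0, 2) → (1, 2)
Final position: (1, 2)

Path taken:

┌─────────────┐
│A → ↓        │
├───╴ ┌───┬───┤
│    B│   │   │
│ ┌───┘ ╷ ╵ ╷ │
│ │     │   │ │
│ │ ┌───┴───┴─┤
│ │ │         │
│ ╵ └───╴ ┌─╴ │
│         │   │
└─────────┴───┘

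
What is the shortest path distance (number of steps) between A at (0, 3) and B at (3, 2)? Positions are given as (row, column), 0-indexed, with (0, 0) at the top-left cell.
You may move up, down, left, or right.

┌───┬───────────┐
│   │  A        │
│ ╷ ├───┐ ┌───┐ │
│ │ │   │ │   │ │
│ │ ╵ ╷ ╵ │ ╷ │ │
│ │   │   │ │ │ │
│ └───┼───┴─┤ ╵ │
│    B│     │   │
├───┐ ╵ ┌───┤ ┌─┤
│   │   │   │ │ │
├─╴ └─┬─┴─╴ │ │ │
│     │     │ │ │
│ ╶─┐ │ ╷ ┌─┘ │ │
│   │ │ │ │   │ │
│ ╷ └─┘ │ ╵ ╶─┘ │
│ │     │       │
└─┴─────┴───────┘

Finding path from (0, 3) to (3, 2):
Path: (0,3) → (0,4) → (1,4) → (2,4) → (2,3) → (1,3) → (1,2) → (2,2) → (2,1) → (1,1) → (0,1) → (0,0) → (1,0) → (2,0) → (3,0) → (3,1) → (3,2)
Distance: 16 steps

Solution:

┌───┬───────────┐
│↓ ↰│  A ↓      │
│ ╷ ├───┐ ┌───┐ │
│↓│↑│↓ ↰│↓│   │ │
│ │ ╵ ╷ ╵ │ ╷ │ │
│↓│↑ ↲│↑ ↲│ │ │ │
│ └───┼───┴─┤ ╵ │
│↳ → B│     │   │
├───┐ ╵ ┌───┤ ┌─┤
│   │   │   │ │ │
├─╴ └─┬─┴─╴ │ │ │
│     │     │ │ │
│ ╶─┐ │ ╷ ┌─┘ │ │
│   │ │ │ │   │ │
│ ╷ └─┘ │ ╵ ╶─┘ │
│ │     │       │
└─┴─────┴───────┘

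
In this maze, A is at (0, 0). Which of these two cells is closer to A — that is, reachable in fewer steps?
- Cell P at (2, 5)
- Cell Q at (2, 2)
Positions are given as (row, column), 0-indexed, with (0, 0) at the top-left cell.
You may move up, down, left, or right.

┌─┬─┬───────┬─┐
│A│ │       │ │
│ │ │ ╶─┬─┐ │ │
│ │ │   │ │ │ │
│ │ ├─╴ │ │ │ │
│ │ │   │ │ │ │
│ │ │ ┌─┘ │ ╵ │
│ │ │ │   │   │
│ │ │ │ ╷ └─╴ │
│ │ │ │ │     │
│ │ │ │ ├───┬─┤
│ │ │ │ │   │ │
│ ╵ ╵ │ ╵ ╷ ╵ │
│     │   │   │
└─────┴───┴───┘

Shortest path A → P at (2, 5): 21 steps
Shortest path A → Q at (2, 2): 12 steps

Q is closer (12 steps vs 21 steps).

Path to P:

┌─┬─┬───────┬─┐
│A│ │↱ → → ↓│ │
│ │ │ ╶─┬─┐ │ │
│↓│ │↑ ↰│ │↓│ │
│ │ ├─╴ │ │ │ │
│↓│ │↱ ↑│ │P│ │
│ │ │ ┌─┘ │ ╵ │
│↓│ │↑│   │   │
│ │ │ │ ╷ └─╴ │
│↓│ │↑│ │     │
│ │ │ │ ├───┬─┤
│↓│ │↑│ │   │ │
│ ╵ ╵ │ ╵ ╷ ╵ │
│↳ → ↑│   │   │
└─────┴───┴───┘

Path to Q:

┌─┬─┬───────┬─┐
│A│ │       │ │
│ │ │ ╶─┬─┐ │ │
│↓│ │   │ │ │ │
│ │ ├─╴ │ │ │ │
│↓│ │Q  │ │ │ │
│ │ │ ┌─┘ │ ╵ │
│↓│ │↑│   │   │
│ │ │ │ ╷ └─╴ │
│↓│ │↑│ │     │
│ │ │ │ ├───┬─┤
│↓│ │↑│ │   │ │
│ ╵ ╵ │ ╵ ╷ ╵ │
│↳ → ↑│   │   │
└─────┴───┴───┘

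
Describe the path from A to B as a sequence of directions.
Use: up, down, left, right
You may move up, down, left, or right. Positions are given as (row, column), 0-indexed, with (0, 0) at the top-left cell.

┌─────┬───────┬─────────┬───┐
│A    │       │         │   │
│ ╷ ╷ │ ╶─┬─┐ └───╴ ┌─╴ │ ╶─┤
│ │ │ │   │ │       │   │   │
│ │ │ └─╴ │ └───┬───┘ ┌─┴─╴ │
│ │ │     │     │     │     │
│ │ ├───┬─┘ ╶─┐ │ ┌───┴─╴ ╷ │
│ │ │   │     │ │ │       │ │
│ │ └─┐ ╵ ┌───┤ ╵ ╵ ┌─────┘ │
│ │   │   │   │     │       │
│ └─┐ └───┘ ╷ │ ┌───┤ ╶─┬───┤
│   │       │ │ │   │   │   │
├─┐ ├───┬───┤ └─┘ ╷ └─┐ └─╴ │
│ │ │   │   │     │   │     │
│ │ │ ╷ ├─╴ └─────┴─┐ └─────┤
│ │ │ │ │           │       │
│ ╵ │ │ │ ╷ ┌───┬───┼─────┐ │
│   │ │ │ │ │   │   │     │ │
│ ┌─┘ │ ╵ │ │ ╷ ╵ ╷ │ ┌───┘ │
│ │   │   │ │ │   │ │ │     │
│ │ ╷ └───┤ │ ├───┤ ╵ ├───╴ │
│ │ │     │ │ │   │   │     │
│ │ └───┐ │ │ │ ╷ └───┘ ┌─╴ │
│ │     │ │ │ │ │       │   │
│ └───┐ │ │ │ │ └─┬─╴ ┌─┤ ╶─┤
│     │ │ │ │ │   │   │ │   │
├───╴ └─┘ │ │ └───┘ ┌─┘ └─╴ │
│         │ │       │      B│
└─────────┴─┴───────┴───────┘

Finding the path and converting it to directions:
Path through cells: (0,0) → (0,1) → (1,1) → (2,1) → (3,1) → (4,1) → (4,2) → (5,2) → (5,3) → (5,4) → (5,5) → (4,5) → (4,6) → (5,6) → (6,6) → (6,7) → (6,8) → (5,8) → (5,9) → (6,9) → (6,10) → (7,10) → (7,11) → (7,12) → (7,13) → (8,13) → (9,13) → (10,13) → (11,13) → (11,12) → (12,12) → (12,13) → (13,13)
Directions: right, down, down, down, down, right, down, right, right, right, up, right, down, down, right, right, up, right, down, right, down, right, right, right, down, down, down, down, left, down, right, down

Solution:

┌─────┬───────┬─────────┬───┐
│A ↓  │       │         │   │
│ ╷ ╷ │ ╶─┬─┐ └───╴ ┌─╴ │ ╶─┤
│ │↓│ │   │ │       │   │   │
│ │ │ └─╴ │ └───┬───┘ ┌─┴─╴ │
│ │↓│     │     │     │     │
│ │ ├───┬─┘ ╶─┐ │ ┌───┴─╴ ╷ │
│ │↓│   │     │ │ │       │ │
│ │ └─┐ ╵ ┌───┤ ╵ ╵ ┌─────┘ │
│ │↳ ↓│   │↱ ↓│     │       │
│ └─┐ └───┘ ╷ │ ┌───┤ ╶─┬───┤
│   │↳ → → ↑│↓│ │↱ ↓│   │   │
├─┐ ├───┬───┤ └─┘ ╷ └─┐ └─╴ │
│ │ │   │   │↳ → ↑│↳ ↓│     │
│ │ │ ╷ ├─╴ └─────┴─┐ └─────┤
│ │ │ │ │           │↳ → → ↓│
│ ╵ │ │ │ ╷ ┌───┬───┼─────┐ │
│   │ │ │ │ │   │   │     │↓│
│ ┌─┘ │ ╵ │ │ ╷ ╵ ╷ │ ┌───┘ │
│ │   │   │ │ │   │ │ │    ↓│
│ │ ╷ └───┤ │ ├───┤ ╵ ├───╴ │
│ │ │     │ │ │   │   │    ↓│
│ │ └───┐ │ │ │ ╷ └───┘ ┌─╴ │
│ │     │ │ │ │ │       │↓ ↲│
│ └───┐ │ │ │ │ └─┬─╴ ┌─┤ ╶─┤
│     │ │ │ │ │   │   │ │↳ ↓│
├───╴ └─┘ │ │ └───┘ ┌─┘ └─╴ │
│         │ │       │      B│
└─────────┴─┴───────┴───────┘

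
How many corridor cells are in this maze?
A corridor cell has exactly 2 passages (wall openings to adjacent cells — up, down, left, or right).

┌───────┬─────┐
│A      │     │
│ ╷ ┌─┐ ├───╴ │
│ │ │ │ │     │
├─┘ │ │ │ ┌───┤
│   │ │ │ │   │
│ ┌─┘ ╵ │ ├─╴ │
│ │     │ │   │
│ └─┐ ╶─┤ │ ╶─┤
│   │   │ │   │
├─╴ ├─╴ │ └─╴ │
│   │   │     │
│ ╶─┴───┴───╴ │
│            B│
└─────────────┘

Counting cells with exactly 2 passages:
Total corridor cells: 40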